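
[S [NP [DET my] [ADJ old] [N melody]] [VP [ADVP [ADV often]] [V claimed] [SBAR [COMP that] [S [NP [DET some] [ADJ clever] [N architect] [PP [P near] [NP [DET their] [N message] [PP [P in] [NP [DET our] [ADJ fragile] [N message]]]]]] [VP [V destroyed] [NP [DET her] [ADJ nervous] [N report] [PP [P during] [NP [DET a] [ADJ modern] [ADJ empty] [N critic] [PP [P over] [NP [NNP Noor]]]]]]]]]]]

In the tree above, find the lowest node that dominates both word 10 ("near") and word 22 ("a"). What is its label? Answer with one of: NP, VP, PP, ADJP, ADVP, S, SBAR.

Both words fall inside [S some clever architect near their message in our fragile message destroyed her nervous report during a modern empty critic over Noor] (words 7–27), and no smaller constituent contains them both. Label: S.

S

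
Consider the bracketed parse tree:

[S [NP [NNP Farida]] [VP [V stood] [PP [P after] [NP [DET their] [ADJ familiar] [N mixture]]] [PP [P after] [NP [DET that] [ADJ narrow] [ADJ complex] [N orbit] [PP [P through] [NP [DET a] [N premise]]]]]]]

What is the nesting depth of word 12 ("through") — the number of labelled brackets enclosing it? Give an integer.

6

Path from the root down to the word: S → VP → PP → NP → PP → P. That is 6 enclosing brackets.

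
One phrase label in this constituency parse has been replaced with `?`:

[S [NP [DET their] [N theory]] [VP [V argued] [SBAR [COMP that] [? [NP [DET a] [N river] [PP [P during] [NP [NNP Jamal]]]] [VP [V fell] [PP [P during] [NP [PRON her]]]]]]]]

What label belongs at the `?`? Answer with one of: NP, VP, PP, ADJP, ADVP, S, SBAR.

A constituent whose immediate children are NP, VP is a clause: S.

S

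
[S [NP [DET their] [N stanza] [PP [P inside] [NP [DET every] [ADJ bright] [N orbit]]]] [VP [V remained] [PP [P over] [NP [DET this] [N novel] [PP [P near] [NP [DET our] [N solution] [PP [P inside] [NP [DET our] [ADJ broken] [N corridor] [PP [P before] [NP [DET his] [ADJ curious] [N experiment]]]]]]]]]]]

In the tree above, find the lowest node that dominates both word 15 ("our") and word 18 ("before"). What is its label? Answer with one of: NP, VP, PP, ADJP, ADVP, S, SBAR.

NP

Word 15 lies under S → VP → PP → NP → PP → NP → PP → NP → DET; word 18 lies under S → VP → PP → NP → PP → NP → PP → NP → PP → P. The lowest shared node is the NP.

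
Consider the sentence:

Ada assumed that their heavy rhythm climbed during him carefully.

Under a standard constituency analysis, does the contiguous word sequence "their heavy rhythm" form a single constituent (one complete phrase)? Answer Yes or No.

Yes

These words form the whole noun phrase headed by "rhythm", so yes — one constituent.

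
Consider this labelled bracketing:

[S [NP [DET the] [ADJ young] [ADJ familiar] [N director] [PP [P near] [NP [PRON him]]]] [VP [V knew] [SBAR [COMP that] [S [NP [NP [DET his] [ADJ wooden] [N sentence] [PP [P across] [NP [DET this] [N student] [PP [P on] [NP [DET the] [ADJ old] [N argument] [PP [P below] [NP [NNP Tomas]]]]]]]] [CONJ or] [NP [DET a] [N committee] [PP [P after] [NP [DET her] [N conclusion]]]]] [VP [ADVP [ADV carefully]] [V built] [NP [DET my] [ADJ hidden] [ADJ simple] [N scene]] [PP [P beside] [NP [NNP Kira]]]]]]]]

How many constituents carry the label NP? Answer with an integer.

The NP constituents are: [NP the young familiar director near him]; [NP him]; [NP his wooden sentence across this student on the old argument below Tomas or a committee after her conclusion]; [NP his wooden sentence across this student on the old argument below Tomas]; [NP this student on the old argument below Tomas]; [NP the old argument below Tomas] …. Total: 11.

11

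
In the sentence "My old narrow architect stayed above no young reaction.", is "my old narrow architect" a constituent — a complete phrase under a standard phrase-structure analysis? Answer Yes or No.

The sequence corresponds to a single NP node — the noun phrase "my old narrow architect".

Yes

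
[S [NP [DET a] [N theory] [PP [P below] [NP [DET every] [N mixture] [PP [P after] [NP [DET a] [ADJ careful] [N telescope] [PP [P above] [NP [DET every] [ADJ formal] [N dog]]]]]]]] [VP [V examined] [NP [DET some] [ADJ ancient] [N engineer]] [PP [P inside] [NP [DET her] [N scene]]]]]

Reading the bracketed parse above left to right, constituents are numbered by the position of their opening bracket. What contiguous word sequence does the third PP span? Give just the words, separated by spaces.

Opening `[PP` markers occur at word positions 3, 6, 10, 18; the third of these opens the constituent [PP above every formal dog].

above every formal dog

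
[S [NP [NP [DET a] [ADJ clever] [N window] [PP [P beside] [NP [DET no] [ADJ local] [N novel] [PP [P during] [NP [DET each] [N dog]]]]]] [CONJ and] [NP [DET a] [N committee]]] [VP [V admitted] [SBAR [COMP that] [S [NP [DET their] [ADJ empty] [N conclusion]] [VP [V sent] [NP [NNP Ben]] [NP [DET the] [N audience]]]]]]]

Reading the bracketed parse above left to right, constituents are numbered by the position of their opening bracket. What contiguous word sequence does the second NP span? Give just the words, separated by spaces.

a clever window beside no local novel during each dog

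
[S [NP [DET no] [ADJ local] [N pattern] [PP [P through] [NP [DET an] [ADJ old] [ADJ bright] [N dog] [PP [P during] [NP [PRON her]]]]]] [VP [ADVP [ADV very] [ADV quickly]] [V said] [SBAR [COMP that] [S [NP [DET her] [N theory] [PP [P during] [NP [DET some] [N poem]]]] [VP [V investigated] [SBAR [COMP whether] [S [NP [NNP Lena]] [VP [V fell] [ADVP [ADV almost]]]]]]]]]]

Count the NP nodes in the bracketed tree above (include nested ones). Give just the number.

The NP constituents are: [NP no local pattern through an old bright dog during her]; [NP an old bright dog during her]; [NP her]; [NP her theory during some poem]; [NP some poem]; [NP Lena]. Total: 6.

6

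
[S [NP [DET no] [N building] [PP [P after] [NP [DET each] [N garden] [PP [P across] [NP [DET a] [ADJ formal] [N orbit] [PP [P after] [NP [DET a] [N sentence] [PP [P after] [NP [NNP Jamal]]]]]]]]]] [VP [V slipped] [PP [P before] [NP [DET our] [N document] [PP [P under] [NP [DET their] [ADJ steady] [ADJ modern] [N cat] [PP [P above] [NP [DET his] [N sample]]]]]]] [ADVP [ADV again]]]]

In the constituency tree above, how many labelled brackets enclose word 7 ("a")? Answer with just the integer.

The word sits inside DET, which is inside NP, inside PP, inside NP, inside PP, inside NP, inside S — 7 brackets in all.

7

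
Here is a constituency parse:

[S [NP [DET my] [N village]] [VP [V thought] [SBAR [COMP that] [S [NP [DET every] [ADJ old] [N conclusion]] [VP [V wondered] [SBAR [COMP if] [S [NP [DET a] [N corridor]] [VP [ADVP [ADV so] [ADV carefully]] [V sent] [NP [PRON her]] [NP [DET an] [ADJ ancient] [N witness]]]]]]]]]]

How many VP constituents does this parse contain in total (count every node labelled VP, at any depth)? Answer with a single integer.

Listing each VP by its span: [VP thought that every old conclusion wondered if a corridor so carefully sent her an ancient witness]; [VP wondered if a corridor so carefully sent her an ancient witness]; [VP so carefully sent her an ancient witness] — that makes 3.

3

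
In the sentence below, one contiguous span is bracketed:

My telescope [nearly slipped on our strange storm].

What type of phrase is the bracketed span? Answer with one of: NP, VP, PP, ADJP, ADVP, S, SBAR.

VP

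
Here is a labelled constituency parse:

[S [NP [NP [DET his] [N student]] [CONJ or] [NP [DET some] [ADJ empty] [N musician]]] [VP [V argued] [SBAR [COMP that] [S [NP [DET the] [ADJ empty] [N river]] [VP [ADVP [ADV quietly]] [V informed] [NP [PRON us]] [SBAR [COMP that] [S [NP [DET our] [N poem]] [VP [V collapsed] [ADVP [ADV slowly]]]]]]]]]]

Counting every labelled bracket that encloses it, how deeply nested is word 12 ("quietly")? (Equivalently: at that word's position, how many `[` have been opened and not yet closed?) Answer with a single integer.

The word sits inside ADV, which is inside ADVP, inside VP, inside S, inside SBAR, inside VP, inside S — 7 brackets in all.

7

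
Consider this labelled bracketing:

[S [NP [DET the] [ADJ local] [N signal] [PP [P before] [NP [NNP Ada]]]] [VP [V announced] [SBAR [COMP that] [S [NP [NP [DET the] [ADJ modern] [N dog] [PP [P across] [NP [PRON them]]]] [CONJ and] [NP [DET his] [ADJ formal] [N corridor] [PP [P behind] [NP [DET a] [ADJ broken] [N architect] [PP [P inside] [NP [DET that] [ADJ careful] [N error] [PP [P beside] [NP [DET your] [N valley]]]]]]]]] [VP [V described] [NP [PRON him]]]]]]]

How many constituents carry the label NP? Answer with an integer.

The NP constituents are: [NP the local signal before Ada]; [NP Ada]; [NP the modern dog across them and his formal corridor behind a broken architect inside that careful error beside your valley]; [NP the modern dog across them]; [NP them]; [NP his formal corridor behind a broken architect inside that careful error beside your valley] …. Total: 10.

10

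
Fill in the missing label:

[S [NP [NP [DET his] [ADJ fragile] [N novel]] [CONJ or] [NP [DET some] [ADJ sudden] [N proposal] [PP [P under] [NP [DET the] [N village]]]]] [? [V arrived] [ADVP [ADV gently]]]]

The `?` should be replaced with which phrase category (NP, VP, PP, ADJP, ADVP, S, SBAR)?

VP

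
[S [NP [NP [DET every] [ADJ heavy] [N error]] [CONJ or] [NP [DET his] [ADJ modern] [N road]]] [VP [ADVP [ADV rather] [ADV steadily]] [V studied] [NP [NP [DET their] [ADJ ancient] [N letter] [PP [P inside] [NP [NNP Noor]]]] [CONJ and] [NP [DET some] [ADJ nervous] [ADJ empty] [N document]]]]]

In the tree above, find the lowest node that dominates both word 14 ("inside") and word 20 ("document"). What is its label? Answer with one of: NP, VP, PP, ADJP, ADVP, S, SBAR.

NP

Both words fall inside [NP their ancient letter inside Noor and some nervous empty document] (words 11–20), and no smaller constituent contains them both. Label: NP.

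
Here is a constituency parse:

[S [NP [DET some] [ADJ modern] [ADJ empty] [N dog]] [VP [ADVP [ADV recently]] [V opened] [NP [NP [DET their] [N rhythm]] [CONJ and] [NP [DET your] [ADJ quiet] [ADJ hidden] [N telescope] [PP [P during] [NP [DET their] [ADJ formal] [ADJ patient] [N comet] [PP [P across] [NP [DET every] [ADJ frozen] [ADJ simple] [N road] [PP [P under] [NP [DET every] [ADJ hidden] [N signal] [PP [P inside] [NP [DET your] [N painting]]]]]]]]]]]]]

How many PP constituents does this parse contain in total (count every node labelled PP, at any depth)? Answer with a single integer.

4

The PP constituents are: [PP during their formal patient comet across every frozen simple road under every hidden signal inside your painting]; [PP across every frozen simple road under every hidden signal inside your painting]; [PP under every hidden signal inside your painting]; [PP inside your painting]. Total: 4.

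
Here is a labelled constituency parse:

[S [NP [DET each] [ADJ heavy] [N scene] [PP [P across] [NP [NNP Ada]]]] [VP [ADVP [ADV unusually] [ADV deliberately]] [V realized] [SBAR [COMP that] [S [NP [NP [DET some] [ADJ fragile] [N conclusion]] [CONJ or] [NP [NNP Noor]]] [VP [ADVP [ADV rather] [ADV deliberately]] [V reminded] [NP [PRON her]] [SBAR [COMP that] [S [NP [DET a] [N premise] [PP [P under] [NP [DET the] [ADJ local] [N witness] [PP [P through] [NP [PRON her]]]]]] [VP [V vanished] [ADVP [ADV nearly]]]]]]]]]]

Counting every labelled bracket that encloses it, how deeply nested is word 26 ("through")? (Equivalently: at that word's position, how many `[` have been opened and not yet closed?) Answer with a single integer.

Counting open brackets not yet closed at "through": [S [VP [SBAR [S [VP [SBAR [S [NP [PP [NP [PP [P = 12.

12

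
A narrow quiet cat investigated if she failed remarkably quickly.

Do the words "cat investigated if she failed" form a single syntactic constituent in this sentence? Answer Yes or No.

The sequence begins inside the noun phrase "a narrow quiet cat" and ends inside the verb phrase "investigated if she failed remarkably quickly"; it crosses a phrase boundary, so no single node in the tree spans exactly those words.

No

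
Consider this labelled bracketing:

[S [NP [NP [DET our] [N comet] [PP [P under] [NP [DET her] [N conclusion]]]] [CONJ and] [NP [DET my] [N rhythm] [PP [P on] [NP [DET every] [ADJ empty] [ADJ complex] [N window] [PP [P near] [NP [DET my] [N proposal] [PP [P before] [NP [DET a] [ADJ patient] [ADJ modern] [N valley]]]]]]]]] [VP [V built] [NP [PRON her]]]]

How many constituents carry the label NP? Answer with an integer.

8

Listing each NP by its span: [NP our comet under her conclusion and my rhythm on every empty complex window near my proposal before a patient modern valley]; [NP our comet under her conclusion]; [NP her conclusion]; [NP my rhythm on every empty complex window near my proposal before a patient modern valley]; [NP every empty complex window near my proposal before a patient modern valley]; [NP my proposal before a patient modern valley] … — that makes 8.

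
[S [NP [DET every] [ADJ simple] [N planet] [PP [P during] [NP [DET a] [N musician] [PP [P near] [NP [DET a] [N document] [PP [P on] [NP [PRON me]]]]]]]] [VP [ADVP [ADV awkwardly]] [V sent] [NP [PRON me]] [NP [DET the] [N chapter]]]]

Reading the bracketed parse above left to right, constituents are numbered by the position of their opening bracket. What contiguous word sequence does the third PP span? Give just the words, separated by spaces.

The PP opening brackets appear, in order, over: "during a musician near a document on me"; "near a document on me"; "on me". The third one spans "on me".

on me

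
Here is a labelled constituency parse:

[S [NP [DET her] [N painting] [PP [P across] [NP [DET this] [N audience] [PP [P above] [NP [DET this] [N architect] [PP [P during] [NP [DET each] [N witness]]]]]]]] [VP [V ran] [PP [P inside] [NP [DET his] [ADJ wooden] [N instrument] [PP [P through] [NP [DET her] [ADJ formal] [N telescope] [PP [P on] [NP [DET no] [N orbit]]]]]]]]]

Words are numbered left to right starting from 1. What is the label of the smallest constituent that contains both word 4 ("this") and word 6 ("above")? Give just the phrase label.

NP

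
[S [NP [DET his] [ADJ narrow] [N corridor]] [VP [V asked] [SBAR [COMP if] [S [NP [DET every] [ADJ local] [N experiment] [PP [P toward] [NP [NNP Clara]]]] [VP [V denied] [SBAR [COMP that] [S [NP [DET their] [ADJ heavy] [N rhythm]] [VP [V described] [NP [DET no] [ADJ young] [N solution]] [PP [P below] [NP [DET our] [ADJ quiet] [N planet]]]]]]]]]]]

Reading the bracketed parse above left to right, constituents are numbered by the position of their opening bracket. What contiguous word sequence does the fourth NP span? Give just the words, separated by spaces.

their heavy rhythm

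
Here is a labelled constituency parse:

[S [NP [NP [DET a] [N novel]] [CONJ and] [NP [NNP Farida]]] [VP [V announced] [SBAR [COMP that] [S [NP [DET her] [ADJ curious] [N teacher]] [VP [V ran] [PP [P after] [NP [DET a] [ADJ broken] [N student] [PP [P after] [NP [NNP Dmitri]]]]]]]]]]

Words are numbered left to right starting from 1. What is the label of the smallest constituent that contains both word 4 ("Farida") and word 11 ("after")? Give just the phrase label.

Word 4 lies under S → NP → NP → NNP; word 11 lies under S → VP → SBAR → S → VP → PP → P. The lowest shared node is the S.

S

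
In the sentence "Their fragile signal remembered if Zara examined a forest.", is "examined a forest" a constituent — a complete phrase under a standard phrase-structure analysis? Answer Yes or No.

Yes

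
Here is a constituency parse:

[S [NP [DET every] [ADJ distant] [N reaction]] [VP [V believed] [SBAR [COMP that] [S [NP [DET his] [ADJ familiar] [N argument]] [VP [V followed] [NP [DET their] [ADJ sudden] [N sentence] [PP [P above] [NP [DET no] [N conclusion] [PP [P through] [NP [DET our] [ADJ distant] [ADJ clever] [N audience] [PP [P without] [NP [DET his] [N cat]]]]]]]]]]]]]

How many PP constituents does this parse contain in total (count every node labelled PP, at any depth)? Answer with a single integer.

3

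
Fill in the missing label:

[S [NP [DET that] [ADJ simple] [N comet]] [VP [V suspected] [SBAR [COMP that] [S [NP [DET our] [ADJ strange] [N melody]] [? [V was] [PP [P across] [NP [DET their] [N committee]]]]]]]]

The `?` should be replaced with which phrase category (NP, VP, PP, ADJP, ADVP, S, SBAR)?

VP

A constituent whose immediate children are V 'was', PP is a verb phrase: VP.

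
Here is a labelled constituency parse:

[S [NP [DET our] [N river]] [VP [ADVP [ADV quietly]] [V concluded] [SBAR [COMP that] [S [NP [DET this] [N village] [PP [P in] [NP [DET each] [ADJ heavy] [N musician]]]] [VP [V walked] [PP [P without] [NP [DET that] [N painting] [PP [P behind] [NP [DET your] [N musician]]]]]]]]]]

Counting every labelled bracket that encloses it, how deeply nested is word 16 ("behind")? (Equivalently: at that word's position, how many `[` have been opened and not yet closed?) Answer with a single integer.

9

Path from the root down to the word: S → VP → SBAR → S → VP → PP → NP → PP → P. That is 9 enclosing brackets.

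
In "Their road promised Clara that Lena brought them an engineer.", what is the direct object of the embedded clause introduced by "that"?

The verb of the embedded clause introduced by "that" is "brought"; its direct object is the NP "an engineer".

an engineer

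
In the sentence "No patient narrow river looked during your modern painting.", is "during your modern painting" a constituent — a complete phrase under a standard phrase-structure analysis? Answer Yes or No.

The sequence corresponds to a single PP node — the prepositional phrase "during your modern painting".

Yes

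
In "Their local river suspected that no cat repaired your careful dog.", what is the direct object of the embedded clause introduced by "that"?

your careful dog

"repaired" heads the VP of the embedded clause introduced by "that", and "your careful dog" is its direct object.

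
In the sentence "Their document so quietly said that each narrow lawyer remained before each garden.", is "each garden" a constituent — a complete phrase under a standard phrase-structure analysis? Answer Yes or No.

These words form the whole noun phrase headed by "garden", so yes — one constituent.

Yes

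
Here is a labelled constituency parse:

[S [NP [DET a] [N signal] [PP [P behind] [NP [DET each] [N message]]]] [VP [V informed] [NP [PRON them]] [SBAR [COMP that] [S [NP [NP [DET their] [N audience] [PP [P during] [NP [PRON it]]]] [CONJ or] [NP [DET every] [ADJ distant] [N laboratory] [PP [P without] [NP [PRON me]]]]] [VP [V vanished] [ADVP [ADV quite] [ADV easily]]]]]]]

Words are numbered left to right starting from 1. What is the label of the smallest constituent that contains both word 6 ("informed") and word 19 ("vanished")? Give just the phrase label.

Both words fall inside [VP informed them that their audience during it or every distant laboratory without me vanished quite easily] (words 6–21), and no smaller constituent contains them both. Label: VP.

VP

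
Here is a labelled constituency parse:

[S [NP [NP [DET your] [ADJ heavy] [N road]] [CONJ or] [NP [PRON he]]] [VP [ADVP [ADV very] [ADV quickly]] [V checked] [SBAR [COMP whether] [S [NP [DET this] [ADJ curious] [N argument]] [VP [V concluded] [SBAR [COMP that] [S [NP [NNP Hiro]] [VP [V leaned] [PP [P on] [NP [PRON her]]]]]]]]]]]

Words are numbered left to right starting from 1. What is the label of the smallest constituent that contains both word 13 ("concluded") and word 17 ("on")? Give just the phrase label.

VP

Word 13 lies under S → VP → SBAR → S → VP → V; word 17 lies under S → VP → SBAR → S → VP → SBAR → S → VP → PP → P. The lowest shared node is the VP.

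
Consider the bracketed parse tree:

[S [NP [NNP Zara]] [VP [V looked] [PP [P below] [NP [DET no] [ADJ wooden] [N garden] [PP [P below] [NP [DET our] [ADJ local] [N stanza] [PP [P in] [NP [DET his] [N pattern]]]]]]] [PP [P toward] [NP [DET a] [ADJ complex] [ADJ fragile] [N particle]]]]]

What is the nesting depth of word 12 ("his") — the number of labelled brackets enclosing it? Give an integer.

9

The word sits inside DET, which is inside NP, inside PP, inside NP, inside PP, inside NP, inside PP, inside VP, inside S — 9 brackets in all.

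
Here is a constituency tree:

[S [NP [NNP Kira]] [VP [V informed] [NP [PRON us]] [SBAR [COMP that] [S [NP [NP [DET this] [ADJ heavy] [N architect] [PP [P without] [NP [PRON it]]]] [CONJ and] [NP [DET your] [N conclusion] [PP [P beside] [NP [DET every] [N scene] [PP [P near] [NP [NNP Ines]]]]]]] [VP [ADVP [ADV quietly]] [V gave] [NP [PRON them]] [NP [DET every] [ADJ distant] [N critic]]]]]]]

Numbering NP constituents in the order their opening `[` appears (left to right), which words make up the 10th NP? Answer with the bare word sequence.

The NP opening brackets appear, in order, over: "Kira"; "us"; "this heavy architect without it and your conclusion beside every scene near Ines"; "this heavy architect without it"; "it"; "your conclusion beside every scene near Ines"; "every scene near Ines"; "Ines"; "them"; "every distant critic". The 10th one spans "every distant critic".

every distant critic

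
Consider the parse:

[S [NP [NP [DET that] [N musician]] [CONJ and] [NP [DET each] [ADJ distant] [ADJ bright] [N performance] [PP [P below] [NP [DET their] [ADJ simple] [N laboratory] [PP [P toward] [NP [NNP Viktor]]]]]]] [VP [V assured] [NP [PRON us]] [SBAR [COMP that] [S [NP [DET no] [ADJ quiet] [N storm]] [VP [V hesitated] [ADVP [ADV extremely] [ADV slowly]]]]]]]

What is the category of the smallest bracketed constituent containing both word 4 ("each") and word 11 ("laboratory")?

NP

The smallest bracket enclosing both words is [NP each distant bright performance below their simple laboratory toward Viktor], so the label is NP.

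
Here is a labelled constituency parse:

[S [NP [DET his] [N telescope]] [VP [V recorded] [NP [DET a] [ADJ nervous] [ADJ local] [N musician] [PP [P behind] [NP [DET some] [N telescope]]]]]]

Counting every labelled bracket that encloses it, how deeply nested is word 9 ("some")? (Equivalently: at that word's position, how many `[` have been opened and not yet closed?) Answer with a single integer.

6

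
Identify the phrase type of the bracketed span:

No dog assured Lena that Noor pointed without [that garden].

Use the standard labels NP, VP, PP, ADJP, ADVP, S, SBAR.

NP

"garden" is the head of the bracketed span, so the span is a noun phrase: NP.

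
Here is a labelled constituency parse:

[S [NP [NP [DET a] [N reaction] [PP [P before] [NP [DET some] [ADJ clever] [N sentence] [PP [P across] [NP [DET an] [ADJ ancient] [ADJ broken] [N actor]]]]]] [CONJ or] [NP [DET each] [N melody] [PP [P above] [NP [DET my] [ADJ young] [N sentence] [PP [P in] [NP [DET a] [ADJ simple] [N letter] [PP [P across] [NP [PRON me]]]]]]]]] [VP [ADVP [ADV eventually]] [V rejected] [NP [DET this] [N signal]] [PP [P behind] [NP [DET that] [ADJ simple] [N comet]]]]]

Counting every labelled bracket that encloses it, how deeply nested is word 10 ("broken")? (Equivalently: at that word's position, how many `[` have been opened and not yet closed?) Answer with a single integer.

8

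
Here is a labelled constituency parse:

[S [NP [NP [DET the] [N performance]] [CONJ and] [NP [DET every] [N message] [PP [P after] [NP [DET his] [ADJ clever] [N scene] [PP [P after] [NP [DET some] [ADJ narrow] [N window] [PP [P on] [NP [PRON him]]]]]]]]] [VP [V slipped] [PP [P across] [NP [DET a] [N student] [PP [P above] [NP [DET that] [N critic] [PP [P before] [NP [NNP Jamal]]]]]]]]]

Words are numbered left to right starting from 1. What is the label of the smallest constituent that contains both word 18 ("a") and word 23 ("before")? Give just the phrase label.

Both words fall inside [NP a student above that critic before Jamal] (words 18–24), and no smaller constituent contains them both. Label: NP.

NP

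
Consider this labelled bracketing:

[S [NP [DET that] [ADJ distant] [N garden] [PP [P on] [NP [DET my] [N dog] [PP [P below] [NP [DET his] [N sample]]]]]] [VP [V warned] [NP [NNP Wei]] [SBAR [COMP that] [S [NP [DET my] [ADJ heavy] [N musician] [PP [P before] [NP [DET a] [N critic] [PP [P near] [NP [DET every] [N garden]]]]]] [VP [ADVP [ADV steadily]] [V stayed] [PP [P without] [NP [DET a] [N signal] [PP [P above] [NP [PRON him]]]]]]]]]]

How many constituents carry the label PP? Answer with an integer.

6

Listing each PP by its span: [PP on my dog below his sample]; [PP below his sample]; [PP before a critic near every garden]; [PP near every garden]; [PP without a signal above him]; [PP above him] — that makes 6.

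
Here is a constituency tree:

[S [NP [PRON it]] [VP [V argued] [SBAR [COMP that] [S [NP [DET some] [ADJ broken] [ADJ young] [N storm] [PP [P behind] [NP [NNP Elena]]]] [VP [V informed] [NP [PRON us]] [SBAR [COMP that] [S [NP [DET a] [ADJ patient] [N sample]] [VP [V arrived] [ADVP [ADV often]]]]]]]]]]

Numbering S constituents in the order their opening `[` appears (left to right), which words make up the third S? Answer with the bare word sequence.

a patient sample arrived often

Opening `[S` markers occur at word positions 1, 4, 13; the third of these opens the constituent [S a patient sample arrived often].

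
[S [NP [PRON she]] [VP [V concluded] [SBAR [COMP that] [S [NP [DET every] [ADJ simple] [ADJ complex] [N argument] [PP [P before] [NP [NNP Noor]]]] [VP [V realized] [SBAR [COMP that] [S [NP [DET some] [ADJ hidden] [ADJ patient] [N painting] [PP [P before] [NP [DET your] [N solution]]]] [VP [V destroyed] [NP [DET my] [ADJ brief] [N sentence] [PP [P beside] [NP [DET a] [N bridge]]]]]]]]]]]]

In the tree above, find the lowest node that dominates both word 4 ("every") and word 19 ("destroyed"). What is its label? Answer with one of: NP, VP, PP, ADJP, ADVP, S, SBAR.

The smallest bracket enclosing both words is [S every simple complex argument before Noor realized that some hidden patient painting before your solution destroyed my brief sentence beside a bridge], so the label is S.

S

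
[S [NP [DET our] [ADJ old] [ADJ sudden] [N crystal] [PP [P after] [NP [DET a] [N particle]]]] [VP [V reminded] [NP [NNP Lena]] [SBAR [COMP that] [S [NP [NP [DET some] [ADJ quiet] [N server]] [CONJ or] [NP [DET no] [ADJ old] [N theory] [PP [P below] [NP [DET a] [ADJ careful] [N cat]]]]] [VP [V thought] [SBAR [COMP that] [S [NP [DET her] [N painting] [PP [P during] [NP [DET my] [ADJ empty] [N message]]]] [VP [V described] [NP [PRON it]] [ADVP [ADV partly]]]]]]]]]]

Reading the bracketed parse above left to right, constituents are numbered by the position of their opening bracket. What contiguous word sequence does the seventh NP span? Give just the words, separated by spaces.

a careful cat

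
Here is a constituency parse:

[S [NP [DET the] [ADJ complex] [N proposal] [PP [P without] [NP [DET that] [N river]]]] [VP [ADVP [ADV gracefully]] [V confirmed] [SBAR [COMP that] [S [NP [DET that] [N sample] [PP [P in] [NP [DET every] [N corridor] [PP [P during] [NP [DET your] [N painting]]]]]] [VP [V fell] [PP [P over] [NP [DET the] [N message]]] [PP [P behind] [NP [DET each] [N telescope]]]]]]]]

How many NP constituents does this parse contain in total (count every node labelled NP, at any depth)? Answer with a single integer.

7

Listing each NP by its span: [NP the complex proposal without that river]; [NP that river]; [NP that sample in every corridor during your painting]; [NP every corridor during your painting]; [NP your painting]; [NP the message] … — that makes 7.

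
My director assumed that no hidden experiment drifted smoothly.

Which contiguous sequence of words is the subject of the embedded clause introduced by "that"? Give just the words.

no hidden experiment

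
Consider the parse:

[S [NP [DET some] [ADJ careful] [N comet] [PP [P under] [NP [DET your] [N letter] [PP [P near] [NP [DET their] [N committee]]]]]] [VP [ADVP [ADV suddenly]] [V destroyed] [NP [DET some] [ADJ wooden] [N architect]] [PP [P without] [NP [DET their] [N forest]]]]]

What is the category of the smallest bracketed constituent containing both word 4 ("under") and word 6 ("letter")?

PP

Word 4 lies under S → NP → PP → P; word 6 lies under S → NP → PP → NP → N. The lowest shared node is the PP.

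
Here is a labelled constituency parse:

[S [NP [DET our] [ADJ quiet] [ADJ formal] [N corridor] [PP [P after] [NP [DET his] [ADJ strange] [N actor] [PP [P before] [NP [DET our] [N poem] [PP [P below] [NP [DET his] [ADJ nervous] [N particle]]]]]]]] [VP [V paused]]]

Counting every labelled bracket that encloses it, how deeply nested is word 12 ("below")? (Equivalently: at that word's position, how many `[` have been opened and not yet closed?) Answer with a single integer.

Counting open brackets not yet closed at "below": [S [NP [PP [NP [PP [NP [PP [P = 8.

8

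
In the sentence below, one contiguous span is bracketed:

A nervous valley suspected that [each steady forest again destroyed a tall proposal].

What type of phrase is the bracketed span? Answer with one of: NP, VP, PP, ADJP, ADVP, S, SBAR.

The bracketed span "each steady forest again destroyed a tall proposal" is headed by "destroyed", making it a clause (S).

S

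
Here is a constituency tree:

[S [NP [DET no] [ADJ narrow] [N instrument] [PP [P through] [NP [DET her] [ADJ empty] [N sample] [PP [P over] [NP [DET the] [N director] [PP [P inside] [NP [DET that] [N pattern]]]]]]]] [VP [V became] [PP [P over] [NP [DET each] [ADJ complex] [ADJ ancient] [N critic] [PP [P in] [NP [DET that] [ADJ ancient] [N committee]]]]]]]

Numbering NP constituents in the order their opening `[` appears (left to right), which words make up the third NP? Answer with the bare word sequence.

In left-to-right order the NP constituents are "no narrow instrument through her empty sample over the director inside that pattern"; "her empty sample over the director inside that pattern"; "the director inside that pattern"; "that pattern"; "each complex ancient critic in that ancient committee"; "that ancient committee". Number 3 is "the director inside that pattern".

the director inside that pattern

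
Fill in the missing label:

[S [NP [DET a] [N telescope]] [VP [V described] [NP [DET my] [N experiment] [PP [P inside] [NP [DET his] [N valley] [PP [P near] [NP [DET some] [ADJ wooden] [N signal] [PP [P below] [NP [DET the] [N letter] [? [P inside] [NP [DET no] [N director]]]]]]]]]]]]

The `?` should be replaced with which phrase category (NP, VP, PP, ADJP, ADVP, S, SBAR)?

PP

Looking at what the `?` directly dominates — P 'inside', NP — this is a prepositional phrase (PP).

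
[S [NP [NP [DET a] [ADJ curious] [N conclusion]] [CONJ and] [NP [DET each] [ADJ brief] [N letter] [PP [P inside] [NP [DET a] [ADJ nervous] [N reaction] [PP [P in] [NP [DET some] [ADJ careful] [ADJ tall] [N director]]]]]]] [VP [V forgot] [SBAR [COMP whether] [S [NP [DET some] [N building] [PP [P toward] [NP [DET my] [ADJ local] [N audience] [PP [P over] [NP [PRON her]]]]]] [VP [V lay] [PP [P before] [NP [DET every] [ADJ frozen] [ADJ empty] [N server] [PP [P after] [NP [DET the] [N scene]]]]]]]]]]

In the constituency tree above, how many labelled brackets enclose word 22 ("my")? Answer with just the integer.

8

Path from the root down to the word: S → VP → SBAR → S → NP → PP → NP → DET. That is 8 enclosing brackets.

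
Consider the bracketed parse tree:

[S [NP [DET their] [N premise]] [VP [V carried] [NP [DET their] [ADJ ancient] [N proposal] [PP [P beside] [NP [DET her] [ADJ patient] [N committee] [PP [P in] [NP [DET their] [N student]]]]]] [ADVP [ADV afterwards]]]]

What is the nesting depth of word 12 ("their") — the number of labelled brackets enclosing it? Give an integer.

8

The word sits inside DET, which is inside NP, inside PP, inside NP, inside PP, inside NP, inside VP, inside S — 8 brackets in all.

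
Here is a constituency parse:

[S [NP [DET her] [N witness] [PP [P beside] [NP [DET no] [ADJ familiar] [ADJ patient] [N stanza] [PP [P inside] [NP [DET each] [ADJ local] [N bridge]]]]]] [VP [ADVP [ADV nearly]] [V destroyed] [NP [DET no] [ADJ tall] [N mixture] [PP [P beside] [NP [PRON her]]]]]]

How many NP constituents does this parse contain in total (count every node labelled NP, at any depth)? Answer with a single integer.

The NP constituents are: [NP her witness beside no familiar patient stanza inside each local bridge]; [NP no familiar patient stanza inside each local bridge]; [NP each local bridge]; [NP no tall mixture beside her]; [NP her]. Total: 5.

5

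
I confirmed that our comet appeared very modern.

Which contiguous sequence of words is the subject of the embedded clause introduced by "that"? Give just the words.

our comet

In the embedded clause introduced by "that" the verb is "appeared"; the NP preceding it, "our comet", is the subject.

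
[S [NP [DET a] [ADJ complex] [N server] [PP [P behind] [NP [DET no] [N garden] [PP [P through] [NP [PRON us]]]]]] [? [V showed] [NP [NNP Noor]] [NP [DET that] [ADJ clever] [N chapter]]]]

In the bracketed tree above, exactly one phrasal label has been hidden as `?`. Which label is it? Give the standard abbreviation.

VP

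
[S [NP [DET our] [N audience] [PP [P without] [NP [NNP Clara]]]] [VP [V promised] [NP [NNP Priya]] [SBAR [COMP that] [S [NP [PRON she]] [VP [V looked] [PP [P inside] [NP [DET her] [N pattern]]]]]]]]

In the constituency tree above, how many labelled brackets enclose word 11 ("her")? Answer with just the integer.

Path from the root down to the word: S → VP → SBAR → S → VP → PP → NP → DET. That is 8 enclosing brackets.

8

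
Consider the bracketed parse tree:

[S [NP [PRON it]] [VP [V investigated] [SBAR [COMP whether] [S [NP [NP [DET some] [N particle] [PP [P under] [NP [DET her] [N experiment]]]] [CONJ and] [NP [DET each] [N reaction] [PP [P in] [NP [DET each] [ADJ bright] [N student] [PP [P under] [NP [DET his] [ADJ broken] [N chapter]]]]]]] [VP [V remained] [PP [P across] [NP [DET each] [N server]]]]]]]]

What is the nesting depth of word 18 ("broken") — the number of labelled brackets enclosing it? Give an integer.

11

Counting open brackets not yet closed at "broken": [S [VP [SBAR [S [NP [NP [PP [NP [PP [NP [ADJ = 11.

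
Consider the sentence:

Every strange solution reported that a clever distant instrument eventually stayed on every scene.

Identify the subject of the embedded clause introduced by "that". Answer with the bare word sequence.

a clever distant instrument

"a clever distant instrument" is the NP that combines with the VP headed by "stayed" to form the embedded clause introduced by "that" — the subject.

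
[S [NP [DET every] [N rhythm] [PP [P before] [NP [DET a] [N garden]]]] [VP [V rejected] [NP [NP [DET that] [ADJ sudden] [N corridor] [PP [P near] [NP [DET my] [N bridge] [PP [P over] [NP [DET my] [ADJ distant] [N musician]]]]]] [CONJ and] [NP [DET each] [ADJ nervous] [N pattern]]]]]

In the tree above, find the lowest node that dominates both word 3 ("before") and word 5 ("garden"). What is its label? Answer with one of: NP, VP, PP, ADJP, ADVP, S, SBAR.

PP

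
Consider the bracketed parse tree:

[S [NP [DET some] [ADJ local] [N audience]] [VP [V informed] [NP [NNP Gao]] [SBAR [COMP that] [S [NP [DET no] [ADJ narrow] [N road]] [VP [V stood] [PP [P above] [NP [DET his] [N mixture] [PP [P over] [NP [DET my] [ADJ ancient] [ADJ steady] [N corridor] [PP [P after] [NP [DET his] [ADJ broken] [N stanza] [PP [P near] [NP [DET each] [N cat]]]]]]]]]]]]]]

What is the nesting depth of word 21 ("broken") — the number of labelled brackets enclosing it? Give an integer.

The word sits inside ADJ, which is inside NP, inside PP, inside NP, inside PP, inside NP, inside PP, inside VP, inside S, inside SBAR, inside VP, inside S — 12 brackets in all.

12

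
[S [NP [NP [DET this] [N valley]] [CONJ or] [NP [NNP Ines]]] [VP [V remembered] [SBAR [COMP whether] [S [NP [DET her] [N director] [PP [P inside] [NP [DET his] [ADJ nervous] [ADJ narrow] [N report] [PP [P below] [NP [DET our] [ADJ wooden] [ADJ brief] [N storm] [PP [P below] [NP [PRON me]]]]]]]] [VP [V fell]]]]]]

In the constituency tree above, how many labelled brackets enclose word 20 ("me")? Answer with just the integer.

12

Path from the root down to the word: S → VP → SBAR → S → NP → PP → NP → PP → NP → PP → NP → PRON. That is 12 enclosing brackets.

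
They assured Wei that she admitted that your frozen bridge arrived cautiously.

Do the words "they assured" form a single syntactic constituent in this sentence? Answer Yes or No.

No

The sequence begins inside the noun phrase "they" and ends inside the verb phrase "assured Wei that she admitted that your frozen bridge arrived cautiously"; it crosses a phrase boundary, so no single node in the tree spans exactly those words.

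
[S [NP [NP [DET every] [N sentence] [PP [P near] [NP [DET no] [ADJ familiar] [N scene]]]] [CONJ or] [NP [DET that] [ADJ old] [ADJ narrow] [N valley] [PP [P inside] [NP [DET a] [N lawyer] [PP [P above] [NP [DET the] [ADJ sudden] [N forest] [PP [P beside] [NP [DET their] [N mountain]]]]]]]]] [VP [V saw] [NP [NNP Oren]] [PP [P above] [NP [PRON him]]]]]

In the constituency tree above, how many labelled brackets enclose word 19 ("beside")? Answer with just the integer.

Counting open brackets not yet closed at "beside": [S [NP [NP [PP [NP [PP [NP [PP [P = 9.

9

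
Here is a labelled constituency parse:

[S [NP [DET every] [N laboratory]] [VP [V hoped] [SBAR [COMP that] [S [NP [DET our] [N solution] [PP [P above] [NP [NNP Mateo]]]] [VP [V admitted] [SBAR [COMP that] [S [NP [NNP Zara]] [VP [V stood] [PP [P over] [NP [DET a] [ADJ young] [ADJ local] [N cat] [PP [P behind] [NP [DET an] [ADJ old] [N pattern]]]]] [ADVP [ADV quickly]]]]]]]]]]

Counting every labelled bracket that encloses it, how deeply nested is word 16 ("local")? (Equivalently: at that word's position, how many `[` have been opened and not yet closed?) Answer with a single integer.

11

Counting open brackets not yet closed at "local": [S [VP [SBAR [S [VP [SBAR [S [VP [PP [NP [ADJ = 11.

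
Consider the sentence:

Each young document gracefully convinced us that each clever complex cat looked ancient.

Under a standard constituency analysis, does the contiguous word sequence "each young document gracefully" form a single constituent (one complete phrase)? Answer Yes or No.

No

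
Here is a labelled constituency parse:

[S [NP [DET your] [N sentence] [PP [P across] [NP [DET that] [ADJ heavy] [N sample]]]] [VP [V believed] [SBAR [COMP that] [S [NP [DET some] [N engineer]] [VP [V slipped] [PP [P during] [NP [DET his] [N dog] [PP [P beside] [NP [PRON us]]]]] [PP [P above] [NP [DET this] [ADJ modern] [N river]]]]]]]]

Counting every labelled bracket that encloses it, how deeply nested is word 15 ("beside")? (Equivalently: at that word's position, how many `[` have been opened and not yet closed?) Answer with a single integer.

9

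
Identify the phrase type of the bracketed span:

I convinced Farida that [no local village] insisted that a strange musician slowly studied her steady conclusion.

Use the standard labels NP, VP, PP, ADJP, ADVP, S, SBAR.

The bracketed span "no local village" is headed by "village", making it a noun phrase (NP).

NP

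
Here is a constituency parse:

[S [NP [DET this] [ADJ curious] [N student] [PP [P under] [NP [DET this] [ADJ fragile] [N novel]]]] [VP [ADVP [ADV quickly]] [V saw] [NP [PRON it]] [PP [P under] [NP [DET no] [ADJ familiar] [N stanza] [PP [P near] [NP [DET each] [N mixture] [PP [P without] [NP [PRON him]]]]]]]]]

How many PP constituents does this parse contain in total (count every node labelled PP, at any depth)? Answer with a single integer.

Scanning left to right, an opening `[PP` appears at word positions 4, 11, 15, 18 — 4 in total.

4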